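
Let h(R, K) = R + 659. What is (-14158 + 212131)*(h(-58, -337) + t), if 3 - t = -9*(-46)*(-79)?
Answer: 6594480630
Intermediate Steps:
t = 32709 (t = 3 - (-9*(-46))*(-79) = 3 - 414*(-79) = 3 - 1*(-32706) = 3 + 32706 = 32709)
h(R, K) = 659 + R
(-14158 + 212131)*(h(-58, -337) + t) = (-14158 + 212131)*((659 - 58) + 32709) = 197973*(601 + 32709) = 197973*33310 = 6594480630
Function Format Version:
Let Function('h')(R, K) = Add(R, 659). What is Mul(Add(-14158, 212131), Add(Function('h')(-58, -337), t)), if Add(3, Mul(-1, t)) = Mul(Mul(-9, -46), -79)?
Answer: 6594480630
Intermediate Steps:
t = 32709 (t = Add(3, Mul(-1, Mul(Mul(-9, -46), -79))) = Add(3, Mul(-1, Mul(414, -79))) = Add(3, Mul(-1, -32706)) = Add(3, 32706) = 32709)
Function('h')(R, K) = Add(659, R)
Mul(Add(-14158, 212131), Add(Function('h')(-58, -337), t)) = Mul(Add(-14158, 212131), Add(Add(659, -58), 32709)) = Mul(197973, Add(601, 32709)) = Mul(197973, 33310) = 6594480630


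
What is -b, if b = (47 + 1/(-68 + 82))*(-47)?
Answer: 30973/14 ≈ 2212.4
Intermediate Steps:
b = -30973/14 (b = (47 + 1/14)*(-47) = (659/14)*(-47) = -30973/14 ≈ -2212.4)
-b = -1*(-30973/14) = 30973/14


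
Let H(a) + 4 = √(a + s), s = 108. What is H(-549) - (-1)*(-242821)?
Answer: -242825 + 21*I ≈ -2.4283e+5 + 21.0*I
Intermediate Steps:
H(a) = -4 + √(108 + a) (H(a) = -4 + √(a + 108) = -4 + √(108 + a))
H(-549) - (-1)*(-242821) = (-4 + √(108 - 549)) - (-1)*(-242821) = (-4 + √(-441)) - 1*242821 = (-4 + 21*I) - 242821 = -242825 + 21*I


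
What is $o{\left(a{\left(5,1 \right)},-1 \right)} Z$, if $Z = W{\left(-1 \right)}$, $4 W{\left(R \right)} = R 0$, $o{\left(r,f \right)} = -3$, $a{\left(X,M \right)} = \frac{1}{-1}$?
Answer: $0$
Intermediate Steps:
$a{\left(X,M \right)} = -1$
$W{\left(R \right)} = 0$ ($W{\left(R \right)} = \frac{R 0}{4} = \frac{1}{4} \cdot 0 = 0$)
$Z = 0$
$o{\left(a{\left(5,1 \right)},-1 \right)} Z = \left(-3\right) 0 = 0$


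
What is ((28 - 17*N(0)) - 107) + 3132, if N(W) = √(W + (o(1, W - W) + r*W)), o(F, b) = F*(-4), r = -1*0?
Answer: 3053 - 34*I ≈ 3053.0 - 34.0*I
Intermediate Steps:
r = 0
o(F, b) = -4*F
N(W) = √(-4 + W) (N(W) = √(W + (-4*1 + 0*W)) = √(W + (-4 + 0)) = √(W - 4) = √(-4 + W))
((28 - 17*N(0)) - 107) + 3132 = ((28 - 17*√(-4 + 0)) - 107) + 3132 = ((28 - 34*I) - 107) + 3132 = (-79 - 34*I) + 3132 = 3053 - 34*I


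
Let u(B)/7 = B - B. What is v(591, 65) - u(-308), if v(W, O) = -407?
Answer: -407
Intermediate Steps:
u(B) = 0 (u(B) = 7*(B - B) = 7*0 = 0)
v(591, 65) - u(-308) = -407 - 1*0 = -407 + 0 = -407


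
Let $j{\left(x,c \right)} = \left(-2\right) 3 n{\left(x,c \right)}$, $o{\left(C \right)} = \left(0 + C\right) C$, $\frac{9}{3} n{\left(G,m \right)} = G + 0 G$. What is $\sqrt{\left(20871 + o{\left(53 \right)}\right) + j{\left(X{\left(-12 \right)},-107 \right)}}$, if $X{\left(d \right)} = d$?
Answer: $2 \sqrt{5926} \approx 153.96$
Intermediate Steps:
$n{\left(G,m \right)} = \frac{G}{3}$ ($n{\left(G,m \right)} = \frac{G + 0 G}{3} = \frac{G + 0}{3} = \frac{G}{3}$)
$o{\left(C \right)} = C^{2}$ ($o{\left(C \right)} = C C = C^{2}$)
$j{\left(x,c \right)} = - 2 x$ ($j{\left(x,c \right)} = \left(-2\right) 3 \frac{x}{3} = - 6 \frac{x}{3} = - 2 x$)
$\sqrt{\left(20871 + o{\left(53 \right)}\right) + j{\left(X{\left(-12 \right)},-107 \right)}} = \sqrt{\left(20871 + 53^{2}\right) - -24} = \sqrt{\left(20871 + 2809\right) + 24} = \sqrt{23680 + 24} = \sqrt{23704} = 2 \sqrt{5926}$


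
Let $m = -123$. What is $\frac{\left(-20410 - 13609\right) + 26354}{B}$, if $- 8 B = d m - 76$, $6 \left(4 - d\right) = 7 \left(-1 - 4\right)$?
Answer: $- \frac{40880}{857} \approx -47.701$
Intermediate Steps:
$d = \frac{59}{6}$ ($d = 4 - \frac{7 \left(-1 - 4\right)}{6} = 4 - \frac{7 \left(-5\right)}{6} = 4 - - \frac{35}{6} = 4 + \frac{35}{6} = \frac{59}{6} \approx 9.8333$)
$B = \frac{2571}{16}$ ($B = - \frac{\frac{59}{6} \left(-123\right) - 76}{8} = - \frac{- \frac{2419}{2} - 76}{8} = \left(- \frac{1}{8}\right) \left(- \frac{2571}{2}\right) = \frac{2571}{16} \approx 160.69$)
$\frac{\left(-20410 - 13609\right) + 26354}{B} = \frac{\left(-20410 - 13609\right) + 26354}{\frac{2571}{16}} = \left(-34019 + 26354\right) \frac{16}{2571} = \left(-7665\right) \frac{16}{2571} = - \frac{40880}{857}$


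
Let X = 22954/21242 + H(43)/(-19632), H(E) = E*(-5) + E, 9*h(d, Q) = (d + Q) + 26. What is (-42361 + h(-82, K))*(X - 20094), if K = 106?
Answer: 30712927611205679/36088524 ≈ 8.5104e+8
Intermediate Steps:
h(d, Q) = 26/9 + Q/9 + d/9 (h(d, Q) = ((d + Q) + 26)/9 = ((Q + d) + 26)/9 = (26 + Q + d)/9 = 26/9 + Q/9 + d/9)
H(E) = -4*E (H(E) = -5*E + E = -4*E)
X = 56785819/52127868 (X = 22954/21242 - 4*43/(-19632) = 22954*(1/21242) - 172*(-1/19632) = 11477/10621 + 43/4908 = 56785819/52127868 ≈ 1.0894)
(-42361 + h(-82, K))*(X - 20094) = (-42361 + (26/9 + (1/9)*106 + (1/9)*(-82)))*(56785819/52127868 - 20094) = (-42361 + (26/9 + 106/9 - 82/9))*(-1047400593773/52127868) = (-42361 + 50/9)*(-1047400593773/52127868) = -381199/9*(-1047400593773/52127868) = 30712927611205679/36088524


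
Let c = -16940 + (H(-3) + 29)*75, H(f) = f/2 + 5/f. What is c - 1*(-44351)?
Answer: 58697/2 ≈ 29349.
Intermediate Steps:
H(f) = f/2 + 5/f (H(f) = f*(½) + 5/f = f/2 + 5/f)
c = -30005/2 (c = -16940 + (((½)*(-3) + 5/(-3)) + 29)*75 = -16940 + ((-3/2 + 5*(-⅓)) + 29)*75 = -16940 + ((-3/2 - 5/3) + 29)*75 = -16940 + (-19/6 + 29)*75 = -16940 + (155/6)*75 = -16940 + 3875/2 = -30005/2 ≈ -15003.)
c - 1*(-44351) = -30005/2 - 1*(-44351) = -30005/2 + 44351 = 58697/2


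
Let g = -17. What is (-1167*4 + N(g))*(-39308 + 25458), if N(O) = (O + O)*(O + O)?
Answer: 48641200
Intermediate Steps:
N(O) = 4*O² (N(O) = (2*O)*(2*O) = 4*O²)
(-1167*4 + N(g))*(-39308 + 25458) = (-1167*4 + 4*(-17)²)*(-39308 + 25458) = (-4668 + 4*289)*(-13850) = (-4668 + 1156)*(-13850) = -3512*(-13850) = 48641200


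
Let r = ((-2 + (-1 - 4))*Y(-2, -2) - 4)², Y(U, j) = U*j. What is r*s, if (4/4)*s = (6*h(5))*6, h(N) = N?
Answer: 184320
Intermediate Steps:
s = 180 (s = (6*5)*6 = 30*6 = 180)
r = 1024 (r = ((-2 + (-1 - 4))*(-2*(-2)) - 4)² = ((-2 - 5)*4 - 4)² = (-7*4 - 4)² = (-28 - 4)² = (-32)² = 1024)
r*s = 1024*180 = 184320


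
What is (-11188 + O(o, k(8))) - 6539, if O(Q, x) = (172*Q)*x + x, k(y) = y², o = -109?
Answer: -1217535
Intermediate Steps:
O(Q, x) = x + 172*Q*x (O(Q, x) = 172*Q*x + x = x + 172*Q*x)
(-11188 + O(o, k(8))) - 6539 = (-11188 + 8²*(1 + 172*(-109))) - 6539 = (-11188 + 64*(1 - 18748)) - 6539 = (-11188 + 64*(-18747)) - 6539 = (-11188 - 1199808) - 6539 = -1210996 - 6539 = -1217535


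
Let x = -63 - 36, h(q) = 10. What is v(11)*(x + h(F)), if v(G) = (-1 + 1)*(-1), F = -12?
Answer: 0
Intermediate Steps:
v(G) = 0 (v(G) = 0*(-1) = 0)
x = -99
v(11)*(x + h(F)) = 0*(-99 + 10) = 0*(-89) = 0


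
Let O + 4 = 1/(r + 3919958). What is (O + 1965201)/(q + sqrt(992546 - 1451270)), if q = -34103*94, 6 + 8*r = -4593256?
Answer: -42155722408721962441/68765546942612048724 - 26300626455601*I*sqrt(114681)/68765546942612048724 ≈ -0.61304 - 0.00012952*I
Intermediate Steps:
r = -2296631/4 (r = -3/4 + (1/8)*(-4593256) = -3/4 - 574157 = -2296631/4 ≈ -5.7416e+5)
q = -3205682
O = -53532800/13383201 (O = -4 + 1/(-2296631/4 + 3919958) = -4 + 1/(13383201/4) = -4 + 4/13383201 = -53532800/13383201 ≈ -4.0000)
(O + 1965201)/(q + sqrt(992546 - 1451270)) = (-53532800/13383201 + 1965201)/(-3205682 + sqrt(992546 - 1451270)) = 26300626455601/(13383201*(-3205682 + sqrt(-458724))) = 26300626455601/(13383201*(-3205682 + 2*I*sqrt(114681)))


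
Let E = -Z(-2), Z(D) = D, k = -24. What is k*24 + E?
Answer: -574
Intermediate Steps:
E = 2 (E = -1*(-2) = 2)
k*24 + E = -24*24 + 2 = -576 + 2 = -574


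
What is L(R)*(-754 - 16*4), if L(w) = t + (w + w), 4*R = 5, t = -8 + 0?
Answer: 4499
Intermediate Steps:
t = -8
R = 5/4 (R = (¼)*5 = 5/4 ≈ 1.2500)
L(w) = -8 + 2*w (L(w) = -8 + (w + w) = -8 + 2*w)
L(R)*(-754 - 16*4) = (-8 + 2*(5/4))*(-754 - 16*4) = (-8 + 5/2)*(-754 - 64) = -11/2*(-818) = 4499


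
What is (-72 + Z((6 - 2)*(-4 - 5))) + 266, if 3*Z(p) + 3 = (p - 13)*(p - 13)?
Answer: 2980/3 ≈ 993.33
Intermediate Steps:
Z(p) = -1 + (-13 + p)**2/3 (Z(p) = -1 + ((p - 13)*(p - 13))/3 = -1 + ((-13 + p)*(-13 + p))/3 = -1 + (-13 + p)**2/3)
(-72 + Z((6 - 2)*(-4 - 5))) + 266 = (-72 + (-1 + (-13 + (6 - 2)*(-4 - 5))**2/3)) + 266 = (-72 + (-1 + (-13 + 4*(-9))**2/3)) + 266 = (-72 + (-1 + (-13 - 36)**2/3)) + 266 = (-72 + (-1 + (1/3)*(-49)**2)) + 266 = (-72 + (-1 + (1/3)*2401)) + 266 = (-72 + (-1 + 2401/3)) + 266 = (-72 + 2398/3) + 266 = 2182/3 + 266 = 2980/3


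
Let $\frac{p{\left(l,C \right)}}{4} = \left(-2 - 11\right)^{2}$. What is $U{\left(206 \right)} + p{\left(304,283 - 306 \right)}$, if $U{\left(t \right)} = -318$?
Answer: $358$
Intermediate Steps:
$p{\left(l,C \right)} = 676$ ($p{\left(l,C \right)} = 4 \left(-2 - 11\right)^{2} = 4 \left(-13\right)^{2} = 4 \cdot 169 = 676$)
$U{\left(206 \right)} + p{\left(304,283 - 306 \right)} = -318 + 676 = 358$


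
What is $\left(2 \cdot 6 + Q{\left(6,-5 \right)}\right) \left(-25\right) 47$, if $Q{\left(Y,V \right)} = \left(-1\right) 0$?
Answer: $-14100$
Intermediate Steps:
$Q{\left(Y,V \right)} = 0$
$\left(2 \cdot 6 + Q{\left(6,-5 \right)}\right) \left(-25\right) 47 = \left(2 \cdot 6 + 0\right) \left(-25\right) 47 = \left(12 + 0\right) \left(-25\right) 47 = 12 \left(-25\right) 47 = \left(-300\right) 47 = -14100$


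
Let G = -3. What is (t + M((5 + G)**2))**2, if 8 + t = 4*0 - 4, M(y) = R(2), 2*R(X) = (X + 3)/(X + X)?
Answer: 8281/64 ≈ 129.39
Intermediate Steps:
R(X) = (3 + X)/(4*X) (R(X) = ((X + 3)/(X + X))/2 = ((3 + X)/((2*X)))/2 = ((3 + X)*(1/(2*X)))/2 = ((3 + X)/(2*X))/2 = (3 + X)/(4*X))
M(y) = 5/8 (M(y) = (1/4)*(3 + 2)/2 = (1/4)*(1/2)*5 = 5/8)
t = -12 (t = -8 + (4*0 - 4) = -8 + (0 - 4) = -8 - 4 = -12)
(t + M((5 + G)**2))**2 = (-12 + 5/8)**2 = (-91/8)**2 = 8281/64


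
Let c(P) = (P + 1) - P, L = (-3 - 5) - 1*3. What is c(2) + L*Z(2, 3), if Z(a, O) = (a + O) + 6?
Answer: -120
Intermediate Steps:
Z(a, O) = 6 + O + a (Z(a, O) = (O + a) + 6 = 6 + O + a)
L = -11 (L = -8 - 3 = -11)
c(P) = 1 (c(P) = (1 + P) - P = 1)
c(2) + L*Z(2, 3) = 1 - 11*(6 + 3 + 2) = 1 - 11*11 = 1 - 121 = -120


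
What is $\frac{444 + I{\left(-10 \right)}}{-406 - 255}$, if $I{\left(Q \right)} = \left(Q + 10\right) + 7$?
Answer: $- \frac{451}{661} \approx -0.6823$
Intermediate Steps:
$I{\left(Q \right)} = 17 + Q$ ($I{\left(Q \right)} = \left(10 + Q\right) + 7 = 17 + Q$)
$\frac{444 + I{\left(-10 \right)}}{-406 - 255} = \frac{444 + \left(17 - 10\right)}{-406 - 255} = \frac{444 + 7}{-661} = 451 \left(- \frac{1}{661}\right) = - \frac{451}{661}$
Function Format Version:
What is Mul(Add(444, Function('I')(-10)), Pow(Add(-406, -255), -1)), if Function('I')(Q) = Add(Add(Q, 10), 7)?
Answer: Rational(-451, 661) ≈ -0.68230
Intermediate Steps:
Function('I')(Q) = Add(17, Q) (Function('I')(Q) = Add(Add(10, Q), 7) = Add(17, Q))
Mul(Add(444, Function('I')(-10)), Pow(Add(-406, -255), -1)) = Mul(Add(444, Add(17, -10)), Pow(Add(-406, -255), -1)) = Mul(Add(444, 7), Pow(-661, -1)) = Mul(451, Rational(-1, 661)) = Rational(-451, 661)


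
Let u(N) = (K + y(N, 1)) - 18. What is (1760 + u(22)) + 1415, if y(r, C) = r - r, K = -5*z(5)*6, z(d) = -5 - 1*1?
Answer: 3337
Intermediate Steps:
z(d) = -6 (z(d) = -5 - 1 = -6)
K = 180 (K = -5*(-6)*6 = 30*6 = 180)
y(r, C) = 0
u(N) = 162 (u(N) = (180 + 0) - 18 = 180 - 18 = 162)
(1760 + u(22)) + 1415 = (1760 + 162) + 1415 = 1922 + 1415 = 3337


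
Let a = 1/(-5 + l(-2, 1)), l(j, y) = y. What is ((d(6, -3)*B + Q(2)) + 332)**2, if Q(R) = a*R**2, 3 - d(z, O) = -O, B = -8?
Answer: 109561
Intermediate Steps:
a = -1/4 (a = 1/(-5 + 1) = 1/(-4) = -1/4 ≈ -0.25000)
d(z, O) = 3 + O (d(z, O) = 3 - (-1)*O = 3 + O)
Q(R) = -R**2/4
((d(6, -3)*B + Q(2)) + 332)**2 = (((3 - 3)*(-8) - 1/4*2**2) + 332)**2 = ((0*(-8) - 1/4*4) + 332)**2 = ((0 - 1) + 332)**2 = (-1 + 332)**2 = 331**2 = 109561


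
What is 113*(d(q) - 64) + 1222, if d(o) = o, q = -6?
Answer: -6688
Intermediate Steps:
113*(d(q) - 64) + 1222 = 113*(-6 - 64) + 1222 = 113*(-70) + 1222 = -7910 + 1222 = -6688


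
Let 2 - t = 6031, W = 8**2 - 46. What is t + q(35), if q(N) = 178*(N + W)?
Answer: 3405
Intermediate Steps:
W = 18 (W = 64 - 46 = 18)
q(N) = 3204 + 178*N (q(N) = 178*(N + 18) = 178*(18 + N) = 3204 + 178*N)
t = -6029 (t = 2 - 1*6031 = 2 - 6031 = -6029)
t + q(35) = -6029 + (3204 + 178*35) = -6029 + (3204 + 6230) = -6029 + 9434 = 3405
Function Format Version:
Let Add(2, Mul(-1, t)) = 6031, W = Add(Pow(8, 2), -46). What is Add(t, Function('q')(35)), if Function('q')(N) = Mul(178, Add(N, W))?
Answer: 3405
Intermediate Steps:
W = 18 (W = Add(64, -46) = 18)
Function('q')(N) = Add(3204, Mul(178, N)) (Function('q')(N) = Mul(178, Add(N, 18)) = Mul(178, Add(18, N)) = Add(3204, Mul(178, N)))
t = -6029 (t = Add(2, Mul(-1, 6031)) = Add(2, -6031) = -6029)
Add(t, Function('q')(35)) = Add(-6029, Add(3204, Mul(178, 35))) = Add(-6029, Add(3204, 6230)) = Add(-6029, 9434) = 3405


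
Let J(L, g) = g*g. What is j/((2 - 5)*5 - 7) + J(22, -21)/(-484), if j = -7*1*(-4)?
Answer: -1057/484 ≈ -2.1839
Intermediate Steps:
J(L, g) = g**2
j = 28 (j = -7*(-4) = 28)
j/((2 - 5)*5 - 7) + J(22, -21)/(-484) = 28/((2 - 5)*5 - 7) + (-21)**2/(-484) = 28/(-3*5 - 7) + 441*(-1/484) = 28/(-15 - 7) - 441/484 = 28/(-22) - 441/484 = 28*(-1/22) - 441/484 = -14/11 - 441/484 = -1057/484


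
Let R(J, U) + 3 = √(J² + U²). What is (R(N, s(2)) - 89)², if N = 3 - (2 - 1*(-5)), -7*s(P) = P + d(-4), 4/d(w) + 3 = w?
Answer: 20360580/2401 - 368*√9629/49 ≈ 7743.1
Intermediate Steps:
d(w) = 4/(-3 + w)
s(P) = 4/49 - P/7 (s(P) = -(P + 4/(-3 - 4))/7 = -(P + 4/(-7))/7 = -(P + 4*(-⅐))/7 = -(P - 4/7)/7 = -(-4/7 + P)/7 = 4/49 - P/7)
N = -4 (N = 3 - (2 + 5) = 3 - 1*7 = 3 - 7 = -4)
R(J, U) = -3 + √(J² + U²)
(R(N, s(2)) - 89)² = ((-3 + √((-4)² + (4/49 - ⅐*2)²)) - 89)² = ((-3 + √(16 + (4/49 - 2/7)²)) - 89)² = ((-3 + √(16 + (-10/49)²)) - 89)² = ((-3 + √(16 + 100/2401)) - 89)² = ((-3 + √(38516/2401)) - 89)² = ((-3 + 2*√9629/49) - 89)² = (-92 + 2*√9629/49)²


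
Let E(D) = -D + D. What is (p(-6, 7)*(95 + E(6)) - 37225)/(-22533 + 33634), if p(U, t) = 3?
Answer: -36940/11101 ≈ -3.3276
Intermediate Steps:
E(D) = 0
(p(-6, 7)*(95 + E(6)) - 37225)/(-22533 + 33634) = (3*(95 + 0) - 37225)/(-22533 + 33634) = (3*95 - 37225)/11101 = (285 - 37225)*(1/11101) = -36940*1/11101 = -36940/11101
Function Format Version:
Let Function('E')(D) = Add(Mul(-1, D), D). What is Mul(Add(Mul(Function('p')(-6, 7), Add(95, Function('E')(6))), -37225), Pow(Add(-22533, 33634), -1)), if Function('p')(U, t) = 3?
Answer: Rational(-36940, 11101) ≈ -3.3276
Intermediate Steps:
Function('E')(D) = 0
Mul(Add(Mul(Function('p')(-6, 7), Add(95, Function('E')(6))), -37225), Pow(Add(-22533, 33634), -1)) = Mul(Add(Mul(3, Add(95, 0)), -37225), Pow(Add(-22533, 33634), -1)) = Mul(Add(Mul(3, 95), -37225), Pow(11101, -1)) = Mul(Add(285, -37225), Rational(1, 11101)) = Mul(-36940, Rational(1, 11101)) = Rational(-36940, 11101)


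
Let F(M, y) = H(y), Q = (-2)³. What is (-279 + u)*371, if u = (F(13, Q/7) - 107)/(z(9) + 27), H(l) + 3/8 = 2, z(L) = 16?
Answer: -35919849/344 ≈ -1.0442e+5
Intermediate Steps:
Q = -8
H(l) = 13/8 (H(l) = -3/8 + 2 = 13/8)
F(M, y) = 13/8
u = -843/344 (u = (13/8 - 107)/(16 + 27) = -843/8/43 = -843/8*1/43 = -843/344 ≈ -2.4506)
(-279 + u)*371 = (-279 - 843/344)*371 = -96819/344*371 = -35919849/344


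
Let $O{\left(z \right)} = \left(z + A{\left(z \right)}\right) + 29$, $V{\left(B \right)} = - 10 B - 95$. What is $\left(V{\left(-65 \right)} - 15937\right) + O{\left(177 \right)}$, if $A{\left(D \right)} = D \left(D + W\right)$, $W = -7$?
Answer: $14914$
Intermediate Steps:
$A{\left(D \right)} = D \left(-7 + D\right)$ ($A{\left(D \right)} = D \left(D - 7\right) = D \left(-7 + D\right)$)
$V{\left(B \right)} = -95 - 10 B$
$O{\left(z \right)} = 29 + z + z \left(-7 + z\right)$ ($O{\left(z \right)} = \left(z + z \left(-7 + z\right)\right) + 29 = 29 + z + z \left(-7 + z\right)$)
$\left(V{\left(-65 \right)} - 15937\right) + O{\left(177 \right)} = \left(\left(-95 - -650\right) - 15937\right) + \left(29 + 177 + 177 \left(-7 + 177\right)\right) = \left(\left(-95 + 650\right) - 15937\right) + \left(29 + 177 + 177 \cdot 170\right) = \left(555 - 15937\right) + \left(29 + 177 + 30090\right) = -15382 + 30296 = 14914$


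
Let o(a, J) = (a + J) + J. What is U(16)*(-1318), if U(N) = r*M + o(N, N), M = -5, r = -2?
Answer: -76444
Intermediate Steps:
o(a, J) = a + 2*J (o(a, J) = (J + a) + J = a + 2*J)
U(N) = 10 + 3*N (U(N) = -2*(-5) + (N + 2*N) = 10 + 3*N)
U(16)*(-1318) = (10 + 3*16)*(-1318) = (10 + 48)*(-1318) = 58*(-1318) = -76444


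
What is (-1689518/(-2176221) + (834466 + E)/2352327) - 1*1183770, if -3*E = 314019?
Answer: -2019976730061575317/1706394472089 ≈ -1.1838e+6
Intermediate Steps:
E = -104673 (E = -⅓*314019 = -104673)
(-1689518/(-2176221) + (834466 + E)/2352327) - 1*1183770 = (-1689518/(-2176221) + (834466 - 104673)/2352327) - 1*1183770 = (-1689518*(-1/2176221) + 729793*(1/2352327)) - 1183770 = (1689518/2176221 + 729793/2352327) - 1183770 = 1854163220213/1706394472089 - 1183770 = -2019976730061575317/1706394472089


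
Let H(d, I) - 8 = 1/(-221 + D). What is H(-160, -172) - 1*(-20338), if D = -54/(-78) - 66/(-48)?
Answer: 463257970/22769 ≈ 20346.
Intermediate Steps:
D = 215/104 (D = -54*(-1/78) - 66*(-1/48) = 9/13 + 11/8 = 215/104 ≈ 2.0673)
H(d, I) = 182048/22769 (H(d, I) = 8 + 1/(-221 + 215/104) = 8 + 1/(-22769/104) = 8 - 104/22769 = 182048/22769)
H(-160, -172) - 1*(-20338) = 182048/22769 - 1*(-20338) = 182048/22769 + 20338 = 463257970/22769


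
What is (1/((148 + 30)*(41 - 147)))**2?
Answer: 1/356001424 ≈ 2.8090e-9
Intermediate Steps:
(1/((148 + 30)*(41 - 147)))**2 = (1/(178*(-106)))**2 = (1/(-18868))**2 = (-1/18868)**2 = 1/356001424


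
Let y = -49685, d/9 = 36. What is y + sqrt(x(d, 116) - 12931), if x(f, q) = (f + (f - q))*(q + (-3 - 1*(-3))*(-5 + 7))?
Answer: -49685 + sqrt(48781) ≈ -49464.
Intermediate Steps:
d = 324 (d = 9*36 = 324)
x(f, q) = q*(-q + 2*f) (x(f, q) = (-q + 2*f)*(q + (-3 + 3)*2) = (-q + 2*f)*(q + 0*2) = (-q + 2*f)*(q + 0) = (-q + 2*f)*q = q*(-q + 2*f))
y + sqrt(x(d, 116) - 12931) = -49685 + sqrt(116*(-1*116 + 2*324) - 12931) = -49685 + sqrt(116*(-116 + 648) - 12931) = -49685 + sqrt(116*532 - 12931) = -49685 + sqrt(61712 - 12931) = -49685 + sqrt(48781)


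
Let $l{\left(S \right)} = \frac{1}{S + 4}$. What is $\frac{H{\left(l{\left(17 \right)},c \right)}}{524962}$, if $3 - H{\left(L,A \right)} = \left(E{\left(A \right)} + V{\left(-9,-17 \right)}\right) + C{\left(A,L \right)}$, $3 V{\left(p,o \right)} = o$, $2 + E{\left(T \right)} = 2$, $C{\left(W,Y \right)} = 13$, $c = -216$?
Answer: $- \frac{13}{1574886} \approx -8.2546 \cdot 10^{-6}$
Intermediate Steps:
$E{\left(T \right)} = 0$ ($E{\left(T \right)} = -2 + 2 = 0$)
$V{\left(p,o \right)} = \frac{o}{3}$
$l{\left(S \right)} = \frac{1}{4 + S}$
$H{\left(L,A \right)} = - \frac{13}{3}$ ($H{\left(L,A \right)} = 3 - \left(\left(0 + \frac{1}{3} \left(-17\right)\right) + 13\right) = 3 - \left(\left(0 - \frac{17}{3}\right) + 13\right) = 3 - \left(- \frac{17}{3} + 13\right) = 3 - \frac{22}{3} = - \frac{13}{3}$)
$\frac{H{\left(l{\left(17 \right)},c \right)}}{524962} = - \frac{13}{3 \cdot 524962} = \left(- \frac{13}{3}\right) \frac{1}{524962} = - \frac{13}{1574886}$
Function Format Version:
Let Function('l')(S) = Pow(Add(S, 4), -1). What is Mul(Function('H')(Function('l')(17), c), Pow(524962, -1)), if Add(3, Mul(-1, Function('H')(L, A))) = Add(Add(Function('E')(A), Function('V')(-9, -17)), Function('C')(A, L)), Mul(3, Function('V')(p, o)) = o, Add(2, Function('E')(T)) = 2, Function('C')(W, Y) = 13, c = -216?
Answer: Rational(-13, 1574886) ≈ -8.2546e-6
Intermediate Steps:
Function('E')(T) = 0 (Function('E')(T) = Add(-2, 2) = 0)
Function('V')(p, o) = Mul(Rational(1, 3), o)
Function('l')(S) = Pow(Add(4, S), -1)
Function('H')(L, A) = Rational(-13, 3) (Function('H')(L, A) = Add(3, Mul(-1, Add(Add(0, Mul(Rational(1, 3), -17)), 13))) = Add(3, Mul(-1, Add(Add(0, Rational(-17, 3)), 13))) = Add(3, Mul(-1, Add(Rational(-17, 3), 13))) = Add(3, Mul(-1, Rational(22, 3))) = Add(3, Rational(-22, 3)) = Rational(-13, 3))
Mul(Function('H')(Function('l')(17), c), Pow(524962, -1)) = Mul(Rational(-13, 3), Pow(524962, -1)) = Mul(Rational(-13, 3), Rational(1, 524962)) = Rational(-13, 1574886)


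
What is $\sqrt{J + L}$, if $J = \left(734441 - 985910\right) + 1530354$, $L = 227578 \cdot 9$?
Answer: $\sqrt{3327087} \approx 1824.0$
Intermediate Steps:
$L = 2048202$
$J = 1278885$ ($J = -251469 + 1530354 = 1278885$)
$\sqrt{J + L} = \sqrt{1278885 + 2048202} = \sqrt{3327087}$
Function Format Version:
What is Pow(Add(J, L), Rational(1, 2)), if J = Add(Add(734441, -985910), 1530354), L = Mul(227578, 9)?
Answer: Pow(3327087, Rational(1, 2)) ≈ 1824.0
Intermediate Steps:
L = 2048202
J = 1278885 (J = Add(-251469, 1530354) = 1278885)
Pow(Add(J, L), Rational(1, 2)) = Pow(Add(1278885, 2048202), Rational(1, 2)) = Pow(3327087, Rational(1, 2))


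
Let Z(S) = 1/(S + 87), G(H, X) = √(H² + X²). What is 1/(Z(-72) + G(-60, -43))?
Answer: -15/1226024 + 225*√5449/1226024 ≈ 0.013535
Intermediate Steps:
Z(S) = 1/(87 + S)
1/(Z(-72) + G(-60, -43)) = 1/(1/(87 - 72) + √((-60)² + (-43)²)) = 1/(1/15 + √(3600 + 1849)) = 1/(1/15 + √5449)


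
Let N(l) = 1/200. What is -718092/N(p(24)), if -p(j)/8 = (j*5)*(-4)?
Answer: -143618400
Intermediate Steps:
p(j) = 160*j (p(j) = -8*j*5*(-4) = -8*5*j*(-4) = -(-160)*j = 160*j)
N(l) = 1/200
-718092/N(p(24)) = -718092/1/200 = -718092*200 = -143618400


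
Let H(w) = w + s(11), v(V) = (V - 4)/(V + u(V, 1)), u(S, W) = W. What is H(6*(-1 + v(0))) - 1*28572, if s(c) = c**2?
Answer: -28481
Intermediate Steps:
v(V) = (-4 + V)/(1 + V) (v(V) = (V - 4)/(V + 1) = (-4 + V)/(1 + V))
H(w) = 121 + w (H(w) = w + 11**2 = w + 121 = 121 + w)
H(6*(-1 + v(0))) - 1*28572 = (121 + 6*(-1 + (-4 + 0)/(1 + 0))) - 1*28572 = (121 + 6*(-1 - 4/1)) - 28572 = (121 + 6*(-1 + 1*(-4))) - 28572 = (121 + 6*(-1 - 4)) - 28572 = (121 + 6*(-5)) - 28572 = (121 - 30) - 28572 = 91 - 28572 = -28481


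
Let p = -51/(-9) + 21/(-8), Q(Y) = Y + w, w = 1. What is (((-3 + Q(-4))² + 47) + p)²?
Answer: 4264225/576 ≈ 7403.2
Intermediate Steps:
Q(Y) = 1 + Y (Q(Y) = Y + 1 = 1 + Y)
p = 73/24 (p = -51*(-⅑) + 21*(-⅛) = 17/3 - 21/8 = 73/24 ≈ 3.0417)
(((-3 + Q(-4))² + 47) + p)² = (((-3 + (1 - 4))² + 47) + 73/24)² = (((-3 - 3)² + 47) + 73/24)² = (((-6)² + 47) + 73/24)² = ((36 + 47) + 73/24)² = (83 + 73/24)² = (2065/24)² = 4264225/576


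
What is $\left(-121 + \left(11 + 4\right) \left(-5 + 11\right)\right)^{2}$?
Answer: $961$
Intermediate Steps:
$\left(-121 + \left(11 + 4\right) \left(-5 + 11\right)\right)^{2} = \left(-121 + 15 \cdot 6\right)^{2} = \left(-121 + 90\right)^{2} = \left(-31\right)^{2} = 961$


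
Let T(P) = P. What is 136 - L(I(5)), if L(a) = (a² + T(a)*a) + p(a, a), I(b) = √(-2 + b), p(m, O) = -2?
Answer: 132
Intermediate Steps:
L(a) = -2 + 2*a² (L(a) = (a² + a*a) - 2 = (a² + a²) - 2 = 2*a² - 2 = -2 + 2*a²)
136 - L(I(5)) = 136 - (-2 + 2*(√(-2 + 5))²) = 136 - (-2 + 2*(√3)²) = 136 - (-2 + 2*3) = 136 - (-2 + 6) = 136 - 1*4 = 136 - 4 = 132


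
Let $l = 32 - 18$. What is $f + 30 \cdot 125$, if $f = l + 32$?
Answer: $3796$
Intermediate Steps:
$l = 14$
$f = 46$ ($f = 14 + 32 = 46$)
$f + 30 \cdot 125 = 46 + 30 \cdot 125 = 46 + 3750 = 3796$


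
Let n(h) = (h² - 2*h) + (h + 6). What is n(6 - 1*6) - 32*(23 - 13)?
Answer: -314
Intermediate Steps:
n(h) = 6 + h² - h (n(h) = (h² - 2*h) + (6 + h) = 6 + h² - h)
n(6 - 1*6) - 32*(23 - 13) = (6 + (6 - 1*6)² - (6 - 1*6)) - 32*(23 - 13) = (6 + (6 - 6)² - (6 - 6)) - 32*10 = (6 + 0² - 1*0) - 320 = (6 + 0 + 0) - 320 = 6 - 320 = -314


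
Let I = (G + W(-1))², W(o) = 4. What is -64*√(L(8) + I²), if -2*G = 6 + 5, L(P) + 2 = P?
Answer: -16*√177 ≈ -212.87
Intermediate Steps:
L(P) = -2 + P
G = -11/2 (G = -(6 + 5)/2 = -½*11 = -11/2 ≈ -5.5000)
I = 9/4 (I = (-11/2 + 4)² = (-3/2)² = 9/4 ≈ 2.2500)
-64*√(L(8) + I²) = -64*√((-2 + 8) + (9/4)²) = -64*√(6 + 81/16) = -16*√177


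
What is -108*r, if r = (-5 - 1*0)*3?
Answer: 1620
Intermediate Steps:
r = -15 (r = (-5 + 0)*3 = -5*3 = -15)
-108*r = -108*(-15) = 1620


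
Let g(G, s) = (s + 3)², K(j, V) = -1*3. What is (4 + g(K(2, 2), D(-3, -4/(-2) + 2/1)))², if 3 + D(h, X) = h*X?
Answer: 21904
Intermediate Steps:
D(h, X) = -3 + X*h (D(h, X) = -3 + h*X = -3 + X*h)
K(j, V) = -3
g(G, s) = (3 + s)²
(4 + g(K(2, 2), D(-3, -4/(-2) + 2/1)))² = (4 + (3 + (-3 + (-4/(-2) + 2/1)*(-3)))²)² = (4 + (3 + (-3 + (-4*(-½) + 2*1)*(-3)))²)² = (4 + (3 + (-3 + (2 + 2)*(-3)))²)² = (4 + (3 + (-3 + 4*(-3)))²)² = (4 + (3 + (-3 - 12))²)² = (4 + (3 - 15)²)² = (4 + (-12)²)² = (4 + 144)² = 148² = 21904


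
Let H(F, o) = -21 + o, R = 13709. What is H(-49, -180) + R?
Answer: 13508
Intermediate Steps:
H(-49, -180) + R = (-21 - 180) + 13709 = -201 + 13709 = 13508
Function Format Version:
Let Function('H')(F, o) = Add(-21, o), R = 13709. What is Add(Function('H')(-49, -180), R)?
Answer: 13508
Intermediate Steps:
Add(Function('H')(-49, -180), R) = Add(Add(-21, -180), 13709) = Add(-201, 13709) = 13508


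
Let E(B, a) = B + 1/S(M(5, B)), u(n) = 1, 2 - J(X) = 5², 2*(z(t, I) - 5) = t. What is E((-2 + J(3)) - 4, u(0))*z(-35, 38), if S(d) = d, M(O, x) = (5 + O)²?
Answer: 2899/8 ≈ 362.38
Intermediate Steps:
z(t, I) = 5 + t/2
J(X) = -23 (J(X) = 2 - 1*5² = 2 - 1*25 = 2 - 25 = -23)
E(B, a) = 1/100 + B (E(B, a) = B + 1/((5 + 5)²) = B + 1/(10²) = B + 1/100 = 1/100 + B)
E((-2 + J(3)) - 4, u(0))*z(-35, 38) = (1/100 + ((-2 - 23) - 4))*(5 + (½)*(-35)) = (1/100 + (-25 - 4))*(5 - 35/2) = (1/100 - 29)*(-25/2) = -2899/100*(-25/2) = 2899/8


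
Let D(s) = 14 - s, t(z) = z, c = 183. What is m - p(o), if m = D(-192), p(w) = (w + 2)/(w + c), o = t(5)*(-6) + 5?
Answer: 32571/158 ≈ 206.15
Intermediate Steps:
o = -25 (o = 5*(-6) + 5 = -30 + 5 = -25)
p(w) = (2 + w)/(183 + w) (p(w) = (w + 2)/(w + 183) = (2 + w)/(183 + w))
m = 206 (m = 14 - 1*(-192) = 14 + 192 = 206)
m - p(o) = 206 - (2 - 25)/(183 - 25) = 206 - (-23)/158 = 206 - 1*(-23/158) = 206 + 23/158 = 32571/158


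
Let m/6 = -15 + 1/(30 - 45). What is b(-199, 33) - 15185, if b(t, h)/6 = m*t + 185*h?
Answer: 646913/5 ≈ 1.2938e+5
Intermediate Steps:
m = -452/5 (m = 6*(-15 + 1/(30 - 45)) = 6*(-15 + 1/(-15)) = 6*(-15 - 1/15) = 6*(-226/15) = -452/5 ≈ -90.400)
b(t, h) = 1110*h - 2712*t/5 (b(t, h) = 6*(-452*t/5 + 185*h) = 6*(185*h - 452*t/5) = 1110*h - 2712*t/5)
b(-199, 33) - 15185 = (1110*33 - 2712/5*(-199)) - 15185 = (36630 + 539688/5) - 15185 = 722838/5 - 15185 = 646913/5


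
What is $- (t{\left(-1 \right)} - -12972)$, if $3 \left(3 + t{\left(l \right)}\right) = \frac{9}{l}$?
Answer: $-12966$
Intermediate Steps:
$t{\left(l \right)} = -3 + \frac{3}{l}$ ($t{\left(l \right)} = -3 + \frac{9 \frac{1}{l}}{3} = -3 + \frac{3}{l}$)
$- (t{\left(-1 \right)} - -12972) = - (\left(-3 + \frac{3}{-1}\right) - -12972) = - (\left(-3 + 3 \left(-1\right)\right) + 12972) = - (\left(-3 - 3\right) + 12972) = - (-6 + 12972) = \left(-1\right) 12966 = -12966$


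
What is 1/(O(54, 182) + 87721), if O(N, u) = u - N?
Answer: 1/87849 ≈ 1.1383e-5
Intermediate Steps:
1/(O(54, 182) + 87721) = 1/((182 - 1*54) + 87721) = 1/((182 - 54) + 87721) = 1/(128 + 87721) = 1/87849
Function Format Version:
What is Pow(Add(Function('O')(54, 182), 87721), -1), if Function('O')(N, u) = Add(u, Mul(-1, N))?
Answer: Rational(1, 87849) ≈ 1.1383e-5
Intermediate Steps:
Pow(Add(Function('O')(54, 182), 87721), -1) = Pow(Add(Add(182, Mul(-1, 54)), 87721), -1) = Pow(Add(Add(182, -54), 87721), -1) = Pow(Add(128, 87721), -1) = Pow(87849, -1) = Rational(1, 87849)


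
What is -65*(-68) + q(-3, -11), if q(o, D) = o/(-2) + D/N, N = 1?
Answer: 8821/2 ≈ 4410.5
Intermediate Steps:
q(o, D) = D - o/2 (q(o, D) = o/(-2) + D/1 = o*(-1/2) + D*1 = -o/2 + D = D - o/2)
-65*(-68) + q(-3, -11) = -65*(-68) + (-11 - 1/2*(-3)) = 4420 + (-11 + 3/2) = 4420 - 19/2 = 8821/2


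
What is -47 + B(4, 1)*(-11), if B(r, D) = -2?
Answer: -25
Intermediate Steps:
-47 + B(4, 1)*(-11) = -47 - 2*(-11) = -47 + 22 = -25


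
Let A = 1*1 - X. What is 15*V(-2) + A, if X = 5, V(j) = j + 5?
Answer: 41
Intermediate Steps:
V(j) = 5 + j
A = -4 (A = 1*1 - 1*5 = 1 - 5 = -4)
15*V(-2) + A = 15*(5 - 2) - 4 = 15*3 - 4 = 45 - 4 = 41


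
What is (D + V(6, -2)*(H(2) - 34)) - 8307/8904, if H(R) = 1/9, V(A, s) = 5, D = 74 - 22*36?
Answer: -23730337/26712 ≈ -888.38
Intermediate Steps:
D = -718 (D = 74 - 792 = -718)
H(R) = ⅑
(D + V(6, -2)*(H(2) - 34)) - 8307/8904 = (-718 + 5*(⅑ - 34)) - 8307/8904 = (-718 + 5*(-305/9)) - 8307*1/8904 = (-718 - 1525/9) - 2769/2968 = -7987/9 - 2769/2968 = -23730337/26712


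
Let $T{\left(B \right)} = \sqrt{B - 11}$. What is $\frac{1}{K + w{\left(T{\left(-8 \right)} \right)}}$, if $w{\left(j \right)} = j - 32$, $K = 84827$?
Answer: $\frac{84795}{7190192044} - \frac{i \sqrt{19}}{7190192044} \approx 1.1793 \cdot 10^{-5} - 6.0623 \cdot 10^{-10} i$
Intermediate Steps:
$T{\left(B \right)} = \sqrt{-11 + B}$
$w{\left(j \right)} = -32 + j$
$\frac{1}{K + w{\left(T{\left(-8 \right)} \right)}} = \frac{1}{84827 - \left(32 - \sqrt{-11 - 8}\right)} = \frac{1}{84827 - \left(32 - \sqrt{-19}\right)} = \frac{1}{84827 - \left(32 - i \sqrt{19}\right)} = \frac{1}{84795 + i \sqrt{19}}$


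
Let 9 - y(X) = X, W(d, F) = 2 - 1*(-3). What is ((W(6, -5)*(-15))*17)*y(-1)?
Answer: -12750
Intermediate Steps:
W(d, F) = 5 (W(d, F) = 2 + 3 = 5)
y(X) = 9 - X
((W(6, -5)*(-15))*17)*y(-1) = ((5*(-15))*17)*(9 - 1*(-1)) = (-75*17)*(9 + 1) = -1275*10 = -12750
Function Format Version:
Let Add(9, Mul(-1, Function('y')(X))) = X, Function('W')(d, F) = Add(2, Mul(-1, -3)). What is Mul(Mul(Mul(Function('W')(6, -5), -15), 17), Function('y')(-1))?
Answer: -12750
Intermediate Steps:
Function('W')(d, F) = 5 (Function('W')(d, F) = Add(2, 3) = 5)
Function('y')(X) = Add(9, Mul(-1, X))
Mul(Mul(Mul(Function('W')(6, -5), -15), 17), Function('y')(-1)) = Mul(Mul(Mul(5, -15), 17), Add(9, Mul(-1, -1))) = Mul(Mul(-75, 17), Add(9, 1)) = Mul(-1275, 10) = -12750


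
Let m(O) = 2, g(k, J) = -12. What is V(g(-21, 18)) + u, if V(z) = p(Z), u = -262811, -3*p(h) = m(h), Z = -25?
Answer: -788435/3 ≈ -2.6281e+5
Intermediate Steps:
p(h) = -2/3 (p(h) = -1/3*2 = -2/3)
V(z) = -2/3
V(g(-21, 18)) + u = -2/3 - 262811 = -788435/3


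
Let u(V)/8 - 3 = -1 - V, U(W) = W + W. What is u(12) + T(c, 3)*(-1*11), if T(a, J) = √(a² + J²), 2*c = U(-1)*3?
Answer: -80 - 33*√2 ≈ -126.67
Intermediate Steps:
U(W) = 2*W
c = -3 (c = ((2*(-1))*3)/2 = (-2*3)/2 = (½)*(-6) = -3)
T(a, J) = √(J² + a²)
u(V) = 16 - 8*V (u(V) = 24 + 8*(-1 - V) = 24 + (-8 - 8*V) = 16 - 8*V)
u(12) + T(c, 3)*(-1*11) = (16 - 8*12) + √(3² + (-3)²)*(-1*11) = (16 - 96) + √(9 + 9)*(-11) = -80 + √18*(-11) = -80 + (3*√2)*(-11) = -80 - 33*√2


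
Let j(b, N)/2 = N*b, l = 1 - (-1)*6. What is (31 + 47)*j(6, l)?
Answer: 6552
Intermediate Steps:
l = 7 (l = 1 - 1*(-6) = 1 + 6 = 7)
j(b, N) = 2*N*b (j(b, N) = 2*(N*b) = 2*N*b)
(31 + 47)*j(6, l) = (31 + 47)*(2*7*6) = 78*84 = 6552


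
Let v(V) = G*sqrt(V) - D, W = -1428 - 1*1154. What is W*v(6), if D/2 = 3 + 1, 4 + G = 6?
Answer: 20656 - 5164*sqrt(6) ≈ 8006.8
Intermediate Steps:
G = 2 (G = -4 + 6 = 2)
D = 8 (D = 2*(3 + 1) = 2*4 = 8)
W = -2582 (W = -1428 - 1154 = -2582)
v(V) = -8 + 2*sqrt(V) (v(V) = 2*sqrt(V) - 1*8 = 2*sqrt(V) - 8 = -8 + 2*sqrt(V))
W*v(6) = -2582*(-8 + 2*sqrt(6)) = 20656 - 5164*sqrt(6)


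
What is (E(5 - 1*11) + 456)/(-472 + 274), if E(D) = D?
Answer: -25/11 ≈ -2.2727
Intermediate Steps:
(E(5 - 1*11) + 456)/(-472 + 274) = ((5 - 1*11) + 456)/(-472 + 274) = ((5 - 11) + 456)/(-198) = (-6 + 456)*(-1/198) = 450*(-1/198) = -25/11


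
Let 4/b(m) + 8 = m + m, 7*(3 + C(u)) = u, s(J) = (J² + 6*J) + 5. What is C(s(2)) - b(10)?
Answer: -⅓ ≈ -0.33333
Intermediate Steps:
s(J) = 5 + J² + 6*J
C(u) = -3 + u/7
b(m) = 4/(-8 + 2*m) (b(m) = 4/(-8 + (m + m)) = 4/(-8 + 2*m))
C(s(2)) - b(10) = (-3 + (5 + 2² + 6*2)/7) - 2/(-4 + 10) = (-3 + (5 + 4 + 12)/7) - 2/6 = (-3 + (⅐)*21) - 2/6 = (-3 + 3) - 1*⅓ = 0 - ⅓ = -⅓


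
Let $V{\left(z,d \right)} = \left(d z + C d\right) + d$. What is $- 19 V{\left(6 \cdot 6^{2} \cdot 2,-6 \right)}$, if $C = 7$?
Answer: $50160$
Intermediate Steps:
$V{\left(z,d \right)} = 8 d + d z$ ($V{\left(z,d \right)} = \left(d z + 7 d\right) + d = \left(7 d + d z\right) + d = 8 d + d z$)
$- 19 V{\left(6 \cdot 6^{2} \cdot 2,-6 \right)} = - 19 \left(- 6 \left(8 + 6 \cdot 6^{2} \cdot 2\right)\right) = - 19 \left(- 6 \left(8 + 6 \cdot 36 \cdot 2\right)\right) = - 19 \left(- 6 \left(8 + 216 \cdot 2\right)\right) = - 19 \left(- 6 \left(8 + 432\right)\right) = - 19 \left(\left(-6\right) 440\right) = \left(-19\right) \left(-2640\right) = 50160$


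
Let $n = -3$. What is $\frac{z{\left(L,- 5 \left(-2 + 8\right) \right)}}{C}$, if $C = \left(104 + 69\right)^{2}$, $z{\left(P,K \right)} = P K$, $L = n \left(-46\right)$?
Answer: $- \frac{4140}{29929} \approx -0.13833$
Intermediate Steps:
$L = 138$ ($L = \left(-3\right) \left(-46\right) = 138$)
$z{\left(P,K \right)} = K P$
$C = 29929$ ($C = 173^{2} = 29929$)
$\frac{z{\left(L,- 5 \left(-2 + 8\right) \right)}}{C} = \frac{- 5 \left(-2 + 8\right) 138}{29929} = \left(-5\right) 6 \cdot 138 \cdot \frac{1}{29929} = \left(-30\right) 138 \cdot \frac{1}{29929} = \left(-4140\right) \frac{1}{29929} = - \frac{4140}{29929}$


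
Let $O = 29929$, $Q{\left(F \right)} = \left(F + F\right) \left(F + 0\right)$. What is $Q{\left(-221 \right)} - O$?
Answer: $67753$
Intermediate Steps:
$Q{\left(F \right)} = 2 F^{2}$ ($Q{\left(F \right)} = 2 F F = 2 F^{2}$)
$Q{\left(-221 \right)} - O = 2 \left(-221\right)^{2} - 29929 = 2 \cdot 48841 - 29929 = 97682 - 29929 = 67753$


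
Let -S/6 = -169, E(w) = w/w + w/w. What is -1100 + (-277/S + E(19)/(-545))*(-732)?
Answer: -82650354/92105 ≈ -897.35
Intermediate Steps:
E(w) = 2 (E(w) = 1 + 1 = 2)
S = 1014 (S = -6*(-169) = 1014)
-1100 + (-277/S + E(19)/(-545))*(-732) = -1100 + (-277/1014 + 2/(-545))*(-732) = -1100 + (-277*1/1014 + 2*(-1/545))*(-732) = -1100 + (-277/1014 - 2/545)*(-732) = -1100 - 152993/552630*(-732) = -1100 + 18665146/92105 = -82650354/92105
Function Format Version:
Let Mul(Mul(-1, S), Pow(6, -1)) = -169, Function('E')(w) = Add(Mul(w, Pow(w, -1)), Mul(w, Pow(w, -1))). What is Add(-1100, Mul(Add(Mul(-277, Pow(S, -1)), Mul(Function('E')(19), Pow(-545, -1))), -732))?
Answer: Rational(-82650354, 92105) ≈ -897.35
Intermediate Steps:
Function('E')(w) = 2 (Function('E')(w) = Add(1, 1) = 2)
S = 1014 (S = Mul(-6, -169) = 1014)
Add(-1100, Mul(Add(Mul(-277, Pow(S, -1)), Mul(Function('E')(19), Pow(-545, -1))), -732)) = Add(-1100, Mul(Add(Mul(-277, Pow(1014, -1)), Mul(2, Pow(-545, -1))), -732)) = Add(-1100, Mul(Add(Mul(-277, Rational(1, 1014)), Mul(2, Rational(-1, 545))), -732)) = Add(-1100, Mul(Add(Rational(-277, 1014), Rational(-2, 545)), -732)) = Add(-1100, Mul(Rational(-152993, 552630), -732)) = Add(-1100, Rational(18665146, 92105)) = Rational(-82650354, 92105)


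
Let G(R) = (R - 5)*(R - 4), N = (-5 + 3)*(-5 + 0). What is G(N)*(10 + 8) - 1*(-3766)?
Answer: 4306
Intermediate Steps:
N = 10 (N = -2*(-5) = 10)
G(R) = (-5 + R)*(-4 + R)
G(N)*(10 + 8) - 1*(-3766) = (20 + 10**2 - 9*10)*(10 + 8) - 1*(-3766) = (20 + 100 - 90)*18 + 3766 = 30*18 + 3766 = 540 + 3766 = 4306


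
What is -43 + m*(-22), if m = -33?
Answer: 683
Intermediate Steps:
-43 + m*(-22) = -43 - 33*(-22) = -43 + 726 = 683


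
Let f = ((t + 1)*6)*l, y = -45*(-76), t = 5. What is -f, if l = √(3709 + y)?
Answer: -36*√7129 ≈ -3039.6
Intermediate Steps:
y = 3420
l = √7129 (l = √(3709 + 3420) = √7129 ≈ 84.433)
f = 36*√7129 (f = ((5 + 1)*6)*√7129 = (6*6)*√7129 = 36*√7129 ≈ 3039.6)
-f = -36*√7129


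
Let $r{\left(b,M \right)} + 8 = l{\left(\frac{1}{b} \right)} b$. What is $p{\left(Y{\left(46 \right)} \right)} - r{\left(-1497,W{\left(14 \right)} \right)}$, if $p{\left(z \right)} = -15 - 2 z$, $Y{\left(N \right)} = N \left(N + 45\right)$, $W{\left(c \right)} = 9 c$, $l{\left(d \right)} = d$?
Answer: $-8380$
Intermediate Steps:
$r{\left(b,M \right)} = -7$ ($r{\left(b,M \right)} = -8 + \frac{b}{b} = -8 + 1 = -7$)
$Y{\left(N \right)} = N \left(45 + N\right)$
$p{\left(Y{\left(46 \right)} \right)} - r{\left(-1497,W{\left(14 \right)} \right)} = \left(-15 - 2 \cdot 46 \left(45 + 46\right)\right) - -7 = \left(-15 - 2 \cdot 46 \cdot 91\right) + 7 = \left(-15 - 8372\right) + 7 = -8387 + 7 = -8380$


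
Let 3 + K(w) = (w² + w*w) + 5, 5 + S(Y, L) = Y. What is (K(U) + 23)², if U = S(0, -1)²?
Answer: 1625625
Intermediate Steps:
S(Y, L) = -5 + Y
U = 25 (U = (-5 + 0)² = (-5)² = 25)
K(w) = 2 + 2*w² (K(w) = -3 + ((w² + w*w) + 5) = -3 + ((w² + w²) + 5) = -3 + (2*w² + 5) = -3 + (5 + 2*w²) = 2 + 2*w²)
(K(U) + 23)² = ((2 + 2*25²) + 23)² = ((2 + 2*625) + 23)² = ((2 + 1250) + 23)² = (1252 + 23)² = 1275² = 1625625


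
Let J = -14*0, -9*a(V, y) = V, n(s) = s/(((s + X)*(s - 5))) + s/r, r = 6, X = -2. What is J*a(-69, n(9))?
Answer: 0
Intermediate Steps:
n(s) = s/6 + s/((-5 + s)*(-2 + s)) (n(s) = s/(((s - 2)*(s - 5))) + s/6 = s/(((-2 + s)*(-5 + s))) + s*(⅙) = s/(((-5 + s)*(-2 + s))) + s/6 = s*(1/((-5 + s)*(-2 + s))) + s/6 = s/((-5 + s)*(-2 + s)) + s/6 = s/6 + s/((-5 + s)*(-2 + s)))
a(V, y) = -V/9
J = 0
J*a(-69, n(9)) = 0*(-⅑*(-69)) = 0*(23/3) = 0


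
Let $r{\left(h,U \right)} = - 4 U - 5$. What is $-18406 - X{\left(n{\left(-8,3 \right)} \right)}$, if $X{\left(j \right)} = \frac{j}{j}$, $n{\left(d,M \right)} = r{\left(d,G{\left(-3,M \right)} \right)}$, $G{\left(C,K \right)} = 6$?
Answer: $-18407$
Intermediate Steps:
$r{\left(h,U \right)} = -5 - 4 U$
$n{\left(d,M \right)} = -29$ ($n{\left(d,M \right)} = -5 - 24 = -29$)
$X{\left(j \right)} = 1$
$-18406 - X{\left(n{\left(-8,3 \right)} \right)} = -18406 - 1 = -18407$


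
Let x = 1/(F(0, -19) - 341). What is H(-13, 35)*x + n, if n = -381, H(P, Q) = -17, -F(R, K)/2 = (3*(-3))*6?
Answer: -88756/233 ≈ -380.93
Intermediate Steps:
F(R, K) = 108 (F(R, K) = -2*3*(-3)*6 = -(-18)*6 = -2*(-54) = 108)
x = -1/233 (x = 1/(108 - 341) = 1/(-233) = -1/233 ≈ -0.0042918)
H(-13, 35)*x + n = -17*(-1/233) - 381 = 17/233 - 381 = -88756/233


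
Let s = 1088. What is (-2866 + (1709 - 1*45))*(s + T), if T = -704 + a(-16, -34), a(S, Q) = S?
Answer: -442336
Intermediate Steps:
T = -720 (T = -704 - 16 = -720)
(-2866 + (1709 - 1*45))*(s + T) = (-2866 + (1709 - 1*45))*(1088 - 720) = (-2866 + (1709 - 45))*368 = (-2866 + 1664)*368 = -1202*368 = -442336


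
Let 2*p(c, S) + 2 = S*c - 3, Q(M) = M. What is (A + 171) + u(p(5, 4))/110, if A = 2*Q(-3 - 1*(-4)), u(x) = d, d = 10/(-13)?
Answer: 24738/143 ≈ 172.99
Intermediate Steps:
p(c, S) = -5/2 + S*c/2 (p(c, S) = -1 + (S*c - 3)/2 = -1 + (-3 + S*c)/2 = -1 + (-3/2 + S*c/2) = -5/2 + S*c/2)
d = -10/13 (d = 10*(-1/13) = -10/13 ≈ -0.76923)
u(x) = -10/13
A = 2 (A = 2*(-3 - 1*(-4)) = 2*(-3 + 4) = 2*1 = 2)
(A + 171) + u(p(5, 4))/110 = (2 + 171) - 10/13/110 = 173 - 10/13*1/110 = 173 - 1/143 = 24738/143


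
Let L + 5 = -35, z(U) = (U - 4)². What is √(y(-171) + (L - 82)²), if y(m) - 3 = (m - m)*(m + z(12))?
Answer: √14887 ≈ 122.01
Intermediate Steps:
z(U) = (-4 + U)²
L = -40 (L = -5 - 35 = -40)
y(m) = 3 (y(m) = 3 + (m - m)*(m + (-4 + 12)²) = 3 + 0*(m + 8²) = 3 + 0*(m + 64) = 3 + 0*(64 + m) = 3 + 0 = 3)
√(y(-171) + (L - 82)²) = √(3 + (-40 - 82)²) = √(3 + (-122)²) = √(3 + 14884) = √14887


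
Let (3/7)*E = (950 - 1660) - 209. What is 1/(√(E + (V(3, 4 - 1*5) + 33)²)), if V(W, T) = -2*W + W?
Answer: -I*√11199/3733 ≈ -0.028349*I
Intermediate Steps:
V(W, T) = -W
E = -6433/3 (E = 7*((950 - 1660) - 209)/3 = 7*(-710 - 209)/3 = (7/3)*(-919) = -6433/3 ≈ -2144.3)
1/(√(E + (V(3, 4 - 1*5) + 33)²)) = 1/(√(-6433/3 + (-1*3 + 33)²)) = 1/(√(-6433/3 + (-3 + 33)²)) = 1/(√(-6433/3 + 30²)) = 1/(√(-6433/3 + 900)) = 1/(√(-3733/3)) = 1/(I*√11199/3) = -I*√11199/3733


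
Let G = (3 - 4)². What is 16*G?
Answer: 16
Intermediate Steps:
G = 1 (G = (-1)² = 1)
16*G = 16*1 = 16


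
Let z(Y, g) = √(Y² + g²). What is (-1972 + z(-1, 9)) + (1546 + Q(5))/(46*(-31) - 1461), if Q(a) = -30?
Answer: -5694680/2887 + √82 ≈ -1963.5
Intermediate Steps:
(-1972 + z(-1, 9)) + (1546 + Q(5))/(46*(-31) - 1461) = (-1972 + √((-1)² + 9²)) + (1546 - 30)/(46*(-31) - 1461) = (-1972 + √(1 + 81)) + 1516/(-1426 - 1461) = (-1972 + √82) + 1516/(-2887) = (-1972 + √82) + 1516*(-1/2887) = (-1972 + √82) - 1516/2887 = -5694680/2887 + √82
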